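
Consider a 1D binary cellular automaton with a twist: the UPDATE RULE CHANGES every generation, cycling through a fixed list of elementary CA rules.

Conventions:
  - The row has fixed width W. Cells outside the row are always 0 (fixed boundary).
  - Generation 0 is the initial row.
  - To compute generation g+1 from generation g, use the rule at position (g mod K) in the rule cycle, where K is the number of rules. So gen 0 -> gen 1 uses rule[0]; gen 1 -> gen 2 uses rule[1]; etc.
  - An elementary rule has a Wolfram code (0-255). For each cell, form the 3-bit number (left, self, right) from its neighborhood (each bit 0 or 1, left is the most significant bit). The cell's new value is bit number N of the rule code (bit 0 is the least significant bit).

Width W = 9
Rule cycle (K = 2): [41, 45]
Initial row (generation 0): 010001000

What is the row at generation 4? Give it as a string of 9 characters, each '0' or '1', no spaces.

Answer: 111111101

Derivation:
Gen 0: 010001000
Gen 1 (rule 41): 000100011
Gen 2 (rule 45): 110101010
Gen 3 (rule 41): 101010100
Gen 4 (rule 45): 111111101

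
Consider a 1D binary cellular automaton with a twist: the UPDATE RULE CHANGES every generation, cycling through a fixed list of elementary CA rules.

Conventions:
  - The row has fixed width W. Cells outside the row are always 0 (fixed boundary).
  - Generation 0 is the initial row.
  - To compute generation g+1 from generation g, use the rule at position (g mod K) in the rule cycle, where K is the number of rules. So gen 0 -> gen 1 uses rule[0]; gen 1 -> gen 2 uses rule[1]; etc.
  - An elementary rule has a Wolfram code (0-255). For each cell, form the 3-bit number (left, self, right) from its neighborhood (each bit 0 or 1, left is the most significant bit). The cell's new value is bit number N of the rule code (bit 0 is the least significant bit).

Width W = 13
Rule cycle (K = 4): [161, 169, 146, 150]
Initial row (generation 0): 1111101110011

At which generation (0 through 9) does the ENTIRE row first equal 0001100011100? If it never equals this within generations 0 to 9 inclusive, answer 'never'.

Gen 0: 1111101110011
Gen 1 (rule 161): 0111010100000
Gen 2 (rule 169): 0110101001111
Gen 3 (rule 146): 1000000110110
Gen 4 (rule 150): 1100001000001
Gen 5 (rule 161): 0001100011100
Gen 6 (rule 169): 1101001011001
Gen 7 (rule 146): 0000110000110
Gen 8 (rule 150): 0001001001001
Gen 9 (rule 161): 1100000000000

Answer: 5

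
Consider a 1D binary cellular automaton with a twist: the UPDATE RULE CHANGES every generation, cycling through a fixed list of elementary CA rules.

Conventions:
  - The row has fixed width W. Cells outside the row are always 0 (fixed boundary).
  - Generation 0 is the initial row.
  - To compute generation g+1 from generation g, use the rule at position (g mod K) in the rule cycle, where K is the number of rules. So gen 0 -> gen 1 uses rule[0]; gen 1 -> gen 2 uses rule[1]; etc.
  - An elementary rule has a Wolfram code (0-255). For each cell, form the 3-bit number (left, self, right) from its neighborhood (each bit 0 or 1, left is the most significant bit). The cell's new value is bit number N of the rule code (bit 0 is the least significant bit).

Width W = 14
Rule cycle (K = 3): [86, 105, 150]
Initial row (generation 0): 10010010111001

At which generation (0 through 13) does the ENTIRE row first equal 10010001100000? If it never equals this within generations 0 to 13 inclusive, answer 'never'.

Gen 0: 10010010111001
Gen 1 (rule 86): 11111110001111
Gen 2 (rule 105): 10000010101001
Gen 3 (rule 150): 11000110101111
Gen 4 (rule 86): 01101010100001
Gen 5 (rule 105): 01110101001100
Gen 6 (rule 150): 10100101110010
Gen 7 (rule 86): 10111100011111
Gen 8 (rule 105): 01100101010001
Gen 9 (rule 150): 10011101011011
Gen 10 (rule 86): 11100101001001
Gen 11 (rule 105): 10100010000000
Gen 12 (rule 150): 10110111000000
Gen 13 (rule 86): 10010001100000

Answer: 13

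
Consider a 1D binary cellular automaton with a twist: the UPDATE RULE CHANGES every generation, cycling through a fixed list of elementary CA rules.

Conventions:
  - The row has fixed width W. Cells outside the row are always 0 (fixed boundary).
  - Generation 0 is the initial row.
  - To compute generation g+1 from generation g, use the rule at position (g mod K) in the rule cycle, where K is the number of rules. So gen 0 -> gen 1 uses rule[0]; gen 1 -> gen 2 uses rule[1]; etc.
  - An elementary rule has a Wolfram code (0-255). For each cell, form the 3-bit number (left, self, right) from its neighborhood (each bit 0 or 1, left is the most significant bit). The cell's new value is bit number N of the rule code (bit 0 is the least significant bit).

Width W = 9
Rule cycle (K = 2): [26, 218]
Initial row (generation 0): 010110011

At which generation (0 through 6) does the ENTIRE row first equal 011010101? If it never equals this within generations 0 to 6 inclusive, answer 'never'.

Gen 0: 010110011
Gen 1 (rule 26): 100101110
Gen 2 (rule 218): 011001111
Gen 3 (rule 26): 110111000
Gen 4 (rule 218): 110111100
Gen 5 (rule 26): 100100010
Gen 6 (rule 218): 011010101

Answer: 6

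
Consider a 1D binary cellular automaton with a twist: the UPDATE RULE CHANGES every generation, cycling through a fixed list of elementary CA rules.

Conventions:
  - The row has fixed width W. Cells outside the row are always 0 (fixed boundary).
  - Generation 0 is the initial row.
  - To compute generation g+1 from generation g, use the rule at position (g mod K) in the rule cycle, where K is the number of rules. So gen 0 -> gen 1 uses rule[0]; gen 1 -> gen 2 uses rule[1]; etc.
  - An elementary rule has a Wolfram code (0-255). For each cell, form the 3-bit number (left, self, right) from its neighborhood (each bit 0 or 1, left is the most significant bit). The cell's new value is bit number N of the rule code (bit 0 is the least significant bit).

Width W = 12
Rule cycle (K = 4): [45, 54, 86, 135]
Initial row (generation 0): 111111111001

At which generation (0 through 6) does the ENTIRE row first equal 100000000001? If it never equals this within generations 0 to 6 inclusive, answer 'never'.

Gen 0: 111111111001
Gen 1 (rule 45): 100000000001
Gen 2 (rule 54): 110000000011
Gen 3 (rule 86): 011000000101
Gen 4 (rule 135): 100011111101
Gen 5 (rule 45): 101010000011
Gen 6 (rule 54): 111111000100

Answer: 1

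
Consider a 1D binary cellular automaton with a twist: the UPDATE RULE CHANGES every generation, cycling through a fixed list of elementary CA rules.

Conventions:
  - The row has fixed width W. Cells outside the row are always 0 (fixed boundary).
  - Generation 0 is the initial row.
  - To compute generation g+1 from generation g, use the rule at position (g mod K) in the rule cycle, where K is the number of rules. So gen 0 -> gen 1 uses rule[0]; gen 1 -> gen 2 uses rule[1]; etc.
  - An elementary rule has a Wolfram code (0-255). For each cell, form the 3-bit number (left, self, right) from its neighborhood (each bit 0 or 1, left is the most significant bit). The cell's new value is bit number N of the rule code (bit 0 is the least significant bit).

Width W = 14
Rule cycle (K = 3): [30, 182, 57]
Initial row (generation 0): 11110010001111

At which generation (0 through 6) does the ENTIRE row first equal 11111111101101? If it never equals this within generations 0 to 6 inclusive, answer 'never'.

Gen 0: 11110010001111
Gen 1 (rule 30): 10001111011000
Gen 2 (rule 182): 11010110100100
Gen 3 (rule 57): 10101101010011
Gen 4 (rule 30): 10101001011110
Gen 5 (rule 182): 11111111101101
Gen 6 (rule 57): 10000000011010

Answer: 5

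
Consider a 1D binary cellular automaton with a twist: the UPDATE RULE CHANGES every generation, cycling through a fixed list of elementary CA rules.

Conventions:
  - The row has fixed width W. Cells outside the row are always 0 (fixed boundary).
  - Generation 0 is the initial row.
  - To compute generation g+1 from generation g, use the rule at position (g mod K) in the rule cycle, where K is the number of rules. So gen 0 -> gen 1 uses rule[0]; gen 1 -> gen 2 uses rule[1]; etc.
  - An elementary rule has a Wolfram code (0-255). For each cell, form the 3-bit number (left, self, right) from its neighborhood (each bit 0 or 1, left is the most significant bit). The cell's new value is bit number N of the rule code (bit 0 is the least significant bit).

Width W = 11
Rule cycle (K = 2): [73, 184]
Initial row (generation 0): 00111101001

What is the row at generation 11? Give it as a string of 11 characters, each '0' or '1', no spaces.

Gen 0: 00111101001
Gen 1 (rule 73): 10100100000
Gen 2 (rule 184): 01010010000
Gen 3 (rule 73): 00000000111
Gen 4 (rule 184): 00000000110
Gen 5 (rule 73): 11111110110
Gen 6 (rule 184): 11111101101
Gen 7 (rule 73): 10000101100
Gen 8 (rule 184): 01000011010
Gen 9 (rule 73): 00011011000
Gen 10 (rule 184): 00010110100
Gen 11 (rule 73): 11000110001

Answer: 11000110001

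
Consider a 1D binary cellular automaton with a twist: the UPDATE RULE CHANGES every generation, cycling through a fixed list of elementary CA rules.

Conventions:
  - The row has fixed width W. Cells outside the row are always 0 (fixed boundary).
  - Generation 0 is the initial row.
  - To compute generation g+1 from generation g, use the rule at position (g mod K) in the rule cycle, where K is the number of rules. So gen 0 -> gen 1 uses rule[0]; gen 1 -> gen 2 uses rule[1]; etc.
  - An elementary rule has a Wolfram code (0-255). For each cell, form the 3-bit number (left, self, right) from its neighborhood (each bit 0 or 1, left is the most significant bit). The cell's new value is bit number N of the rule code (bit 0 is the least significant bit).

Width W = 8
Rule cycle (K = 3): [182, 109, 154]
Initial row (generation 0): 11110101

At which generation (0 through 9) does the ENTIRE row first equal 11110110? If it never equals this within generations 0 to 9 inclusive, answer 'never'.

Answer: 3

Derivation:
Gen 0: 11110101
Gen 1 (rule 182): 01101111
Gen 2 (rule 109): 01111001
Gen 3 (rule 154): 11110110
Gen 4 (rule 182): 01101001
Gen 5 (rule 109): 01111001
Gen 6 (rule 154): 11110110
Gen 7 (rule 182): 01101001
Gen 8 (rule 109): 01111001
Gen 9 (rule 154): 11110110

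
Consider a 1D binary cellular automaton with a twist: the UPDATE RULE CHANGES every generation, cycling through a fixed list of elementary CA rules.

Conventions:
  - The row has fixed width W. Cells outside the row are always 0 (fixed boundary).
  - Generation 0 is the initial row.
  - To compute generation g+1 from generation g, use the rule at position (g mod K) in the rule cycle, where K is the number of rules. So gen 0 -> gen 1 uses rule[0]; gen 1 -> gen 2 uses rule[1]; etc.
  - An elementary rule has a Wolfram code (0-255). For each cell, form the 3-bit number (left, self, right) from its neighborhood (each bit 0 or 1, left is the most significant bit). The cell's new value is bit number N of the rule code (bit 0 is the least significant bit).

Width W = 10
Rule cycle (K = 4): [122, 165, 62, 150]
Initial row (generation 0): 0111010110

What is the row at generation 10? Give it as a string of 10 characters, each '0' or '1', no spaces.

Answer: 0110000000

Derivation:
Gen 0: 0111010110
Gen 1 (rule 122): 1101101111
Gen 2 (rule 165): 0010010110
Gen 3 (rule 62): 0111111101
Gen 4 (rule 150): 1011111001
Gen 5 (rule 122): 0110001110
Gen 6 (rule 165): 0000100100
Gen 7 (rule 62): 0001111110
Gen 8 (rule 150): 0010111101
Gen 9 (rule 122): 0101100110
Gen 10 (rule 165): 0110000000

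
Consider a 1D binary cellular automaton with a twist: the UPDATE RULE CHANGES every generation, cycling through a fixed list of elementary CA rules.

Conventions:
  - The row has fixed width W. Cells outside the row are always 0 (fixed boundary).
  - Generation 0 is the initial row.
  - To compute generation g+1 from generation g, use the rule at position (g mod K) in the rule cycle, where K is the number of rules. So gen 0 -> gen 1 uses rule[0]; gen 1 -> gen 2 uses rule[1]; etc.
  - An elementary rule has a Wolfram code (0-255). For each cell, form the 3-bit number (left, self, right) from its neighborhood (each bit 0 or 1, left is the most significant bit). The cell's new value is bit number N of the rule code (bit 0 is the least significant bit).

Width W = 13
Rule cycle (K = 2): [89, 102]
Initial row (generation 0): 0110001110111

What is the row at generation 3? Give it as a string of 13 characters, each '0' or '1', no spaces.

Gen 0: 0110001110111
Gen 1 (rule 89): 0111101010101
Gen 2 (rule 102): 1000111111111
Gen 3 (rule 89): 0110100000001

Answer: 0110100000001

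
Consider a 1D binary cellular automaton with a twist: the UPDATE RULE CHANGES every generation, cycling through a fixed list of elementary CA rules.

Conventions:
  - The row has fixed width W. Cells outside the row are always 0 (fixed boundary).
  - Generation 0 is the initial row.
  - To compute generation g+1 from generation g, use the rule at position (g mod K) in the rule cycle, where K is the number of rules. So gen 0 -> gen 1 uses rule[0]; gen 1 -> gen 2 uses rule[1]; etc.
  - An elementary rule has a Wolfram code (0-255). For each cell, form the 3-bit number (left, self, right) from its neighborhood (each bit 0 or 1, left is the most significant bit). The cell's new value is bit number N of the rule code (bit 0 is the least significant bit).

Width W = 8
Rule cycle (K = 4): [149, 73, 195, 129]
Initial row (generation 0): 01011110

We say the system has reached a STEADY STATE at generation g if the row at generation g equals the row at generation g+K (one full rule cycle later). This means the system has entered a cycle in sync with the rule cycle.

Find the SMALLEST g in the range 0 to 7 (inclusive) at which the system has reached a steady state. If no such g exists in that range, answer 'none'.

Answer: 6

Derivation:
Gen 0: 01011110
Gen 1 (rule 149): 01001101
Gen 2 (rule 73): 00001100
Gen 3 (rule 195): 11110101
Gen 4 (rule 129): 01100000
Gen 5 (rule 149): 00011111
Gen 6 (rule 73): 11010001
Gen 7 (rule 195): 01000110
Gen 8 (rule 129): 00010000
Gen 9 (rule 149): 11011111
Gen 10 (rule 73): 11010001
Gen 11 (rule 195): 01000110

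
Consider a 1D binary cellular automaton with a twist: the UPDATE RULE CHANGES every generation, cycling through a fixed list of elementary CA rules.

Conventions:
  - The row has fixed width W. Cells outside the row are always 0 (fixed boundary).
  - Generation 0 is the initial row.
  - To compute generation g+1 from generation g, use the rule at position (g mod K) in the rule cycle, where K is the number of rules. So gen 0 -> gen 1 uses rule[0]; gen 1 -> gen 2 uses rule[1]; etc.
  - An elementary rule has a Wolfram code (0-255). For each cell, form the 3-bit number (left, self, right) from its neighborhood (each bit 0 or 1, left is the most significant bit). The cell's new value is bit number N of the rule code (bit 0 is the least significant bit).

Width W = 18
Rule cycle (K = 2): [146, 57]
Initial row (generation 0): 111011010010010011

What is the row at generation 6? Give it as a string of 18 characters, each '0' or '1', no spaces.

Answer: 001010110000000001

Derivation:
Gen 0: 111011010010010011
Gen 1 (rule 146): 010000001101101100
Gen 2 (rule 57): 001111101011011011
Gen 3 (rule 146): 010111000000000000
Gen 4 (rule 57): 001100111111111111
Gen 5 (rule 146): 010011011111111110
Gen 6 (rule 57): 001010110000000001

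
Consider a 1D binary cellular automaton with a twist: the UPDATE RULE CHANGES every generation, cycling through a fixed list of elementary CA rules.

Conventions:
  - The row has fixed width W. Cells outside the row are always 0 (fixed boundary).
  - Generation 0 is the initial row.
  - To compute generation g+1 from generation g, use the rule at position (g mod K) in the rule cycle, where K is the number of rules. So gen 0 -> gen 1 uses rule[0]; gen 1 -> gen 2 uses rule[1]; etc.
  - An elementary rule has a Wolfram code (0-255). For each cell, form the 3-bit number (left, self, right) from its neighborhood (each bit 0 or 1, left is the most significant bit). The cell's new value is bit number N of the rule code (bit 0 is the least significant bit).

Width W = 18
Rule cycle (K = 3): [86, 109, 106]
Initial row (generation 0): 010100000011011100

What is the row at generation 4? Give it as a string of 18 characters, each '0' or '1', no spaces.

Answer: 110100000100100011

Derivation:
Gen 0: 010100000011011100
Gen 1 (rule 86): 110110000101000110
Gen 2 (rule 109): 111110110111010110
Gen 3 (rule 106): 100011111101101110
Gen 4 (rule 86): 110100000100100011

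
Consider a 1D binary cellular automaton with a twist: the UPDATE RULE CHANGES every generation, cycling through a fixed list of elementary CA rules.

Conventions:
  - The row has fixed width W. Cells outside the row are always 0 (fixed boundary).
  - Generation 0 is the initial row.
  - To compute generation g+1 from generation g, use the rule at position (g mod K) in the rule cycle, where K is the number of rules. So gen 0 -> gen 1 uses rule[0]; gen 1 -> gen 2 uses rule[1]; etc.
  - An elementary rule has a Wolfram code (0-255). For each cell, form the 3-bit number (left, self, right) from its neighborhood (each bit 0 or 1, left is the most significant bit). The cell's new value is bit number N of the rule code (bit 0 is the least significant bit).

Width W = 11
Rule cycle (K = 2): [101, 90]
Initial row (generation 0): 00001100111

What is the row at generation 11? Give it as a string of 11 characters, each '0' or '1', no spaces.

Answer: 01000000111

Derivation:
Gen 0: 00001100111
Gen 1 (rule 101): 11100100001
Gen 2 (rule 90): 10111010010
Gen 3 (rule 101): 11001110010
Gen 4 (rule 90): 11111011101
Gen 5 (rule 101): 00001100111
Gen 6 (rule 90): 00011111101
Gen 7 (rule 101): 11000000111
Gen 8 (rule 90): 11100001101
Gen 9 (rule 101): 00101100111
Gen 10 (rule 90): 01001111101
Gen 11 (rule 101): 01000000111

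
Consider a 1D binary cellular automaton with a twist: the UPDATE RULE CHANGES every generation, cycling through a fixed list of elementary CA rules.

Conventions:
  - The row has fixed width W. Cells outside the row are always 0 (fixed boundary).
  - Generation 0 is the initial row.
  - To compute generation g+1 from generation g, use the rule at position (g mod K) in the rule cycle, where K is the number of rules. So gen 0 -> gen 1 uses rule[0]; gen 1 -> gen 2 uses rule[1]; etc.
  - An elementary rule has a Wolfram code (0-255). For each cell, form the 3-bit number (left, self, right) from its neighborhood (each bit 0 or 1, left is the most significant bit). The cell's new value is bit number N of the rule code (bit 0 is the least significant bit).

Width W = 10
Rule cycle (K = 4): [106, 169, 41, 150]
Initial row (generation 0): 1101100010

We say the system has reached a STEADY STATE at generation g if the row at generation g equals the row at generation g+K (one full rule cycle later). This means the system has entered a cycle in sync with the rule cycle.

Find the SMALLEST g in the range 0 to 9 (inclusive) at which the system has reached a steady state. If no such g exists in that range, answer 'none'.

Gen 0: 1101100010
Gen 1 (rule 106): 1111100100
Gen 2 (rule 169): 1111000001
Gen 3 (rule 41): 1000011100
Gen 4 (rule 150): 1100101010
Gen 5 (rule 106): 1101010100
Gen 6 (rule 169): 1010101001
Gen 7 (rule 41): 0101010000
Gen 8 (rule 150): 1101011000
Gen 9 (rule 106): 1110111000
Gen 10 (rule 169): 1101110011
Gen 11 (rule 41): 1011000010
Gen 12 (rule 150): 1000100111
Gen 13 (rule 106): 0001001101

Answer: none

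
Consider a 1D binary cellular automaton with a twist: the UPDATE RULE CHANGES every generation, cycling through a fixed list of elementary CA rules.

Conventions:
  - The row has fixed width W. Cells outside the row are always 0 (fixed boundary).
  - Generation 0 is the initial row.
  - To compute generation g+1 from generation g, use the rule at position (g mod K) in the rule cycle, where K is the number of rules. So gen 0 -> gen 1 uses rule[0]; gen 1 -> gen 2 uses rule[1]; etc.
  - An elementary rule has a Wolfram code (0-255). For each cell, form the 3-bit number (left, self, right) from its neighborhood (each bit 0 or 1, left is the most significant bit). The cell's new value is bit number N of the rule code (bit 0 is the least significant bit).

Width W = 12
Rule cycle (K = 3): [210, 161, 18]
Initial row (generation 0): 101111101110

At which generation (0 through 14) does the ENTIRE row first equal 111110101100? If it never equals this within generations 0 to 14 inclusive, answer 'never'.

Gen 0: 101111101110
Gen 1 (rule 210): 000111100111
Gen 2 (rule 161): 110011000010
Gen 3 (rule 18): 001100100101
Gen 4 (rule 210): 010111011000
Gen 5 (rule 161): 001010100011
Gen 6 (rule 18): 010000010100
Gen 7 (rule 210): 101000100010
Gen 8 (rule 161): 010010001000
Gen 9 (rule 18): 101101010100
Gen 10 (rule 210): 000100000010
Gen 11 (rule 161): 110001111000
Gen 12 (rule 18): 001010000100
Gen 13 (rule 210): 010001001010
Gen 14 (rule 161): 000100000100

Answer: never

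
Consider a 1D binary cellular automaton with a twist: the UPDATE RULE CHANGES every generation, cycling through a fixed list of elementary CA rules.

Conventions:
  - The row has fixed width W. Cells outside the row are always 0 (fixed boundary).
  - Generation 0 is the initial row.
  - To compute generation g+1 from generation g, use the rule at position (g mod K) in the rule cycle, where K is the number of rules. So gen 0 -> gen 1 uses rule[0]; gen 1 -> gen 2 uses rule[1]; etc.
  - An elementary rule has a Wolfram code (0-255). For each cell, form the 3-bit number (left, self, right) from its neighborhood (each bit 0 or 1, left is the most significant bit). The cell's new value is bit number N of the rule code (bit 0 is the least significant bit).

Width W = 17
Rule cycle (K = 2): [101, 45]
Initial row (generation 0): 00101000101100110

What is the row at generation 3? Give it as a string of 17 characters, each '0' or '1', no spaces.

Answer: 00100000110111110

Derivation:
Gen 0: 00101000101100110
Gen 1 (rule 101): 10111010110100010
Gen 2 (rule 45): 11100111101101010
Gen 3 (rule 101): 00100000110111110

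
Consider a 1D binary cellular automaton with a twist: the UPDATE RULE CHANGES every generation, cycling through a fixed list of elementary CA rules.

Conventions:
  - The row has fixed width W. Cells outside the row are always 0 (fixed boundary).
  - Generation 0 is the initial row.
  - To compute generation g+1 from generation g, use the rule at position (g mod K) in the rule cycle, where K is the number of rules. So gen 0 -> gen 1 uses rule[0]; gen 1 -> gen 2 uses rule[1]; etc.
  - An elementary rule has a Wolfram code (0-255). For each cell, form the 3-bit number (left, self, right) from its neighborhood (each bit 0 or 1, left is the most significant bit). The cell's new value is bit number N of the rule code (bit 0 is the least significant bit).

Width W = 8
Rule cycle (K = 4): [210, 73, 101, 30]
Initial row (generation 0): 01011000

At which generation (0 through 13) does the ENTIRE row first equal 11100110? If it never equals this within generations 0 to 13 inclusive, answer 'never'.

Gen 0: 01011000
Gen 1 (rule 210): 10001100
Gen 2 (rule 73): 00101101
Gen 3 (rule 101): 10110111
Gen 4 (rule 30): 10100100
Gen 5 (rule 210): 00011010
Gen 6 (rule 73): 11011000
Gen 7 (rule 101): 01101011
Gen 8 (rule 30): 11001010
Gen 9 (rule 210): 01110001
Gen 10 (rule 73): 01010100
Gen 11 (rule 101): 01111101
Gen 12 (rule 30): 11000001
Gen 13 (rule 210): 01100010

Answer: never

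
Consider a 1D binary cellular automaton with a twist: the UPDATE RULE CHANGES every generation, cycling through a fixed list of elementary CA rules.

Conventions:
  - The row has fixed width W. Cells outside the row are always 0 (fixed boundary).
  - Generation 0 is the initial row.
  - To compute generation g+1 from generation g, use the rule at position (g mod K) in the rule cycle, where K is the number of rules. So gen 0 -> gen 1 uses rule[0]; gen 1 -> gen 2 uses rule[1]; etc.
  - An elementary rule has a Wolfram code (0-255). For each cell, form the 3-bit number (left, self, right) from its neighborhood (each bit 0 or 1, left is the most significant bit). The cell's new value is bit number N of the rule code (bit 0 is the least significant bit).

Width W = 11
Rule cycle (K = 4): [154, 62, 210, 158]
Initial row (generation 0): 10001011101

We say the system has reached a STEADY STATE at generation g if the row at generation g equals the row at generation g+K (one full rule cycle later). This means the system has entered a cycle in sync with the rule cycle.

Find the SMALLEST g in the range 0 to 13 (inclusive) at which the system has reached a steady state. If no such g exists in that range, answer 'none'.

Answer: none

Derivation:
Gen 0: 10001011101
Gen 1 (rule 154): 01010011000
Gen 2 (rule 62): 11111110100
Gen 3 (rule 210): 01111110010
Gen 4 (rule 158): 11111101111
Gen 5 (rule 154): 11111001110
Gen 6 (rule 62): 10000111001
Gen 7 (rule 210): 01001011110
Gen 8 (rule 158): 11111011101
Gen 9 (rule 154): 11110011000
Gen 10 (rule 62): 10001110100
Gen 11 (rule 210): 01010110010
Gen 12 (rule 158): 11010101111
Gen 13 (rule 154): 10000001110
Gen 14 (rule 62): 11000011001
Gen 15 (rule 210): 01100101110
Gen 16 (rule 158): 11011101101
Gen 17 (rule 154): 10011001000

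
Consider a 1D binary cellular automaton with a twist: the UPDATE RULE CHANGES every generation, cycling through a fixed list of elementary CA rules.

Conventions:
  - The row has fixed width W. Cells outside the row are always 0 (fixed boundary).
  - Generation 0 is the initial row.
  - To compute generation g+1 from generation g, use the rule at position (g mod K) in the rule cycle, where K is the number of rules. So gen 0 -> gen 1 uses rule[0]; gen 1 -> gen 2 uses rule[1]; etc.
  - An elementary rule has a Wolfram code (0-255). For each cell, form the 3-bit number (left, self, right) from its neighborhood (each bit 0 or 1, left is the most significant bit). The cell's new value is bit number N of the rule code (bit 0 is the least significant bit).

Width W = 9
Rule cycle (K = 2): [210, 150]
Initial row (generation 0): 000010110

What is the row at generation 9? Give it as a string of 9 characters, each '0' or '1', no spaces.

Gen 0: 000010110
Gen 1 (rule 210): 000100011
Gen 2 (rule 150): 001110100
Gen 3 (rule 210): 010110010
Gen 4 (rule 150): 110001111
Gen 5 (rule 210): 011010111
Gen 6 (rule 150): 100010010
Gen 7 (rule 210): 010101101
Gen 8 (rule 150): 110100001
Gen 9 (rule 210): 010010010

Answer: 010010010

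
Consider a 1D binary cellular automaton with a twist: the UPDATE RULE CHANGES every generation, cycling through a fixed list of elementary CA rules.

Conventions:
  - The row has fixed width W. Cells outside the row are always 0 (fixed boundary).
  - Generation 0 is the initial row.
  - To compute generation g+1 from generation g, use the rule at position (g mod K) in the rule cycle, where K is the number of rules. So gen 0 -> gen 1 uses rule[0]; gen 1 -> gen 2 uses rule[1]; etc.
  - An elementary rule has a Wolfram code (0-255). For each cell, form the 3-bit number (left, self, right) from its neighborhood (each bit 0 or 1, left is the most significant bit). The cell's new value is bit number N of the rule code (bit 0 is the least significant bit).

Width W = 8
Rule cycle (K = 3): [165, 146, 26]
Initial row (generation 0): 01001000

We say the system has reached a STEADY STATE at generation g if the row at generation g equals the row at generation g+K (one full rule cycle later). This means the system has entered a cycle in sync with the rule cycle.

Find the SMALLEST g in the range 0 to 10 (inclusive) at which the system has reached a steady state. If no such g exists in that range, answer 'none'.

Gen 0: 01001000
Gen 1 (rule 165): 01001011
Gen 2 (rule 146): 10110000
Gen 3 (rule 26): 00101000
Gen 4 (rule 165): 10111011
Gen 5 (rule 146): 00010000
Gen 6 (rule 26): 00101000
Gen 7 (rule 165): 10111011
Gen 8 (rule 146): 00010000
Gen 9 (rule 26): 00101000
Gen 10 (rule 165): 10111011
Gen 11 (rule 146): 00010000
Gen 12 (rule 26): 00101000
Gen 13 (rule 165): 10111011

Answer: 3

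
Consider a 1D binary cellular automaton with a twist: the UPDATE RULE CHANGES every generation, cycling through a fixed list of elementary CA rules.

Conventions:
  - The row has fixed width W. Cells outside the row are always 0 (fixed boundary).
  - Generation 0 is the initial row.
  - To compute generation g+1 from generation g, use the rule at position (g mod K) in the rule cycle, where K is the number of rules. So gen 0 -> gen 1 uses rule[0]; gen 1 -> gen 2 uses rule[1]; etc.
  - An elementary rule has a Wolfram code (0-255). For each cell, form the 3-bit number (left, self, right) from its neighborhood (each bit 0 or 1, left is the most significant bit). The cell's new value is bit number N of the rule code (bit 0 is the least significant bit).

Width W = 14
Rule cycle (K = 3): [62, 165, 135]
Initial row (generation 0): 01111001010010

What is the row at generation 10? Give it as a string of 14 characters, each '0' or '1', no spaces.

Gen 0: 01111001010010
Gen 1 (rule 62): 11000111111111
Gen 2 (rule 165): 00010011111110
Gen 3 (rule 135): 11110101111100
Gen 4 (rule 62): 10001111000010
Gen 5 (rule 165): 10100110011010
Gen 6 (rule 135): 10101000100010
Gen 7 (rule 62): 11111101110111
Gen 8 (rule 165): 01111010101010
Gen 9 (rule 135): 10110010101010
Gen 10 (rule 62): 11101111111111

Answer: 11101111111111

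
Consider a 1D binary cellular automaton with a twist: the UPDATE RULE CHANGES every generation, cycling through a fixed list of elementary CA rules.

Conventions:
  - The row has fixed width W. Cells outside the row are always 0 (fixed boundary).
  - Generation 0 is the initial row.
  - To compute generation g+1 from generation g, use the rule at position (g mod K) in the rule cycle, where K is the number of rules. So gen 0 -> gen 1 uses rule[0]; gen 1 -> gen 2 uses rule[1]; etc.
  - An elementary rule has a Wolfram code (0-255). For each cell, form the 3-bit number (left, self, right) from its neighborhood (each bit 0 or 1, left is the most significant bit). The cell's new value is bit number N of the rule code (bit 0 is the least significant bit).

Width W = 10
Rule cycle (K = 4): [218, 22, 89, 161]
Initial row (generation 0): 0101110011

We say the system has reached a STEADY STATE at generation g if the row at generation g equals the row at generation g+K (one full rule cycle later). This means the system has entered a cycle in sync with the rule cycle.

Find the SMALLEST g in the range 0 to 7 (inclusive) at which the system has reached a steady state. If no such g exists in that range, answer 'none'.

Gen 0: 0101110011
Gen 1 (rule 218): 1001111111
Gen 2 (rule 22): 1110000000
Gen 3 (rule 89): 1011111111
Gen 4 (rule 161): 0101111110
Gen 5 (rule 218): 1001111111
Gen 6 (rule 22): 1110000000
Gen 7 (rule 89): 1011111111
Gen 8 (rule 161): 0101111110
Gen 9 (rule 218): 1001111111
Gen 10 (rule 22): 1110000000
Gen 11 (rule 89): 1011111111

Answer: 1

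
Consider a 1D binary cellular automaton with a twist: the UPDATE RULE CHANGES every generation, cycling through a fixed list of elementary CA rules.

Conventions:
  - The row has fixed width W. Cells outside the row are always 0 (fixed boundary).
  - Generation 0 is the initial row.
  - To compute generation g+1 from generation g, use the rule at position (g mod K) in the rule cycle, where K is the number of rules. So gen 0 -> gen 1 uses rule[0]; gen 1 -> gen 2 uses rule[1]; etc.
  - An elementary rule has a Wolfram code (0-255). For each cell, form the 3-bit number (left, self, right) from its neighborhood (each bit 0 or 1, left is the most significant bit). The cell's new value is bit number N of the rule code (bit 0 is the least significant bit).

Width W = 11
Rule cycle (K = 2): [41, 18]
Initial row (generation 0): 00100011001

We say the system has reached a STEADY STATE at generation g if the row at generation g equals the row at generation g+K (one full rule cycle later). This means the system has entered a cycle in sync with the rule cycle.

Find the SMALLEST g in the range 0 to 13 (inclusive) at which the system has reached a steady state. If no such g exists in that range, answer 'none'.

Gen 0: 00100011001
Gen 1 (rule 41): 10001010000
Gen 2 (rule 18): 01010001000
Gen 3 (rule 41): 00100100011
Gen 4 (rule 18): 01011010100
Gen 5 (rule 41): 00110101001
Gen 6 (rule 18): 01000000110
Gen 7 (rule 41): 00011110100
Gen 8 (rule 18): 00100000010
Gen 9 (rule 41): 10001111000
Gen 10 (rule 18): 01010000100
Gen 11 (rule 41): 00100110001
Gen 12 (rule 18): 01011001010
Gen 13 (rule 41): 00110000100
Gen 14 (rule 18): 01001001010
Gen 15 (rule 41): 00000000100

Answer: none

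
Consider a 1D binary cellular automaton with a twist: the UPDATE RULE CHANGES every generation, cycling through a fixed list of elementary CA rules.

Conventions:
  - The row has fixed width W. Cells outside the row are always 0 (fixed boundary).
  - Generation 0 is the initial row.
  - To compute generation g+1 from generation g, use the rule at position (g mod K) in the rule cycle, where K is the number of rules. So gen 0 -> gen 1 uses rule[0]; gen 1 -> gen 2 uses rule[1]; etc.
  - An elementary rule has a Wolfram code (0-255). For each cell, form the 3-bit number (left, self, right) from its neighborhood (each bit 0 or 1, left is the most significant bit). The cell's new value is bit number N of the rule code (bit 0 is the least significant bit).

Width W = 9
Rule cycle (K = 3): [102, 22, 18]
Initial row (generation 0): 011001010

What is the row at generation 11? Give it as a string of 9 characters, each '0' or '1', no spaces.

Answer: 100100000

Derivation:
Gen 0: 011001010
Gen 1 (rule 102): 101011110
Gen 2 (rule 22): 101000001
Gen 3 (rule 18): 000100010
Gen 4 (rule 102): 001100110
Gen 5 (rule 22): 010011001
Gen 6 (rule 18): 101100110
Gen 7 (rule 102): 110101010
Gen 8 (rule 22): 000101011
Gen 9 (rule 18): 001000000
Gen 10 (rule 102): 011000000
Gen 11 (rule 22): 100100000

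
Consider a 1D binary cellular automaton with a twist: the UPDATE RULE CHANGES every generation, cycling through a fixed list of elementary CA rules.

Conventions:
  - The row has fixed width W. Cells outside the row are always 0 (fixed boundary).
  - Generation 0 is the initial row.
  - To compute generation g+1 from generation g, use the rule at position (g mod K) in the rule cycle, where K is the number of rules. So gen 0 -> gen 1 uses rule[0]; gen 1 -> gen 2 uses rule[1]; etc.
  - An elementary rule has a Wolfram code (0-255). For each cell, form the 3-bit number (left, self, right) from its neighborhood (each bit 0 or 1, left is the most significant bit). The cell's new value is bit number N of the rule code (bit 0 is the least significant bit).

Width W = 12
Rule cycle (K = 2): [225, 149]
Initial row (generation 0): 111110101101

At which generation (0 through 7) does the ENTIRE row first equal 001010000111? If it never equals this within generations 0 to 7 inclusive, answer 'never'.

Answer: 7

Derivation:
Gen 0: 111110101101
Gen 1 (rule 225): 011111010110
Gen 2 (rule 149): 001110010001
Gen 3 (rule 225): 100110000100
Gen 4 (rule 149): 110001110111
Gen 5 (rule 225): 010100111011
Gen 6 (rule 149): 010110010000
Gen 7 (rule 225): 001010000111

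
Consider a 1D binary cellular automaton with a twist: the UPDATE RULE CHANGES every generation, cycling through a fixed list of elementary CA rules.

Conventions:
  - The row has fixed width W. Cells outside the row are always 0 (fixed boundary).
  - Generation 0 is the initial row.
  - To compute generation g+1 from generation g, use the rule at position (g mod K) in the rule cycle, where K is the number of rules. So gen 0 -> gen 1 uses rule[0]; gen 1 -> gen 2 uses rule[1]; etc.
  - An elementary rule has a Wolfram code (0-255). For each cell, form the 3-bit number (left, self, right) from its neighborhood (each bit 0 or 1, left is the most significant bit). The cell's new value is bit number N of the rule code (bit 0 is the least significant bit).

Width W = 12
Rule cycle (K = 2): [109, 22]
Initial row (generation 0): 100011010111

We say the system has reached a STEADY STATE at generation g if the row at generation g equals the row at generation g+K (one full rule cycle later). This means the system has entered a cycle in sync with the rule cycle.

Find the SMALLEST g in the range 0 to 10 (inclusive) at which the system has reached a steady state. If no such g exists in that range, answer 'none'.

Answer: 4

Derivation:
Gen 0: 100011010111
Gen 1 (rule 109): 101011111101
Gen 2 (rule 22): 101000000001
Gen 3 (rule 109): 111011111101
Gen 4 (rule 22): 000000000001
Gen 5 (rule 109): 111111111101
Gen 6 (rule 22): 000000000001
Gen 7 (rule 109): 111111111101
Gen 8 (rule 22): 000000000001
Gen 9 (rule 109): 111111111101
Gen 10 (rule 22): 000000000001
Gen 11 (rule 109): 111111111101
Gen 12 (rule 22): 000000000001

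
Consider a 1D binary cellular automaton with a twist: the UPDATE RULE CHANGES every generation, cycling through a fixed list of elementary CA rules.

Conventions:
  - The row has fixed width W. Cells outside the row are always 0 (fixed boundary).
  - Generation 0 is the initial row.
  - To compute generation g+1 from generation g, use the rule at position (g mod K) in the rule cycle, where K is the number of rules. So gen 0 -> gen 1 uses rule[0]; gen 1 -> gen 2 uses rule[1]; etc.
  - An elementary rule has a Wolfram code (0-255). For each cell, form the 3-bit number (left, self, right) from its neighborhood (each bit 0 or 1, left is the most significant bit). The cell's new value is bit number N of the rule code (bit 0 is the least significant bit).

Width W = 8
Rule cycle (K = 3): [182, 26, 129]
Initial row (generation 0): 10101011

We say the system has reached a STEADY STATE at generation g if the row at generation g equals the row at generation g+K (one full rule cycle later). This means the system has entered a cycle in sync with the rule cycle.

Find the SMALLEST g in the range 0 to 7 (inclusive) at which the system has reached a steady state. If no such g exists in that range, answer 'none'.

Gen 0: 10101011
Gen 1 (rule 182): 11111100
Gen 2 (rule 26): 10000010
Gen 3 (rule 129): 00111000
Gen 4 (rule 182): 01010100
Gen 5 (rule 26): 10000010
Gen 6 (rule 129): 00111000
Gen 7 (rule 182): 01010100
Gen 8 (rule 26): 10000010
Gen 9 (rule 129): 00111000
Gen 10 (rule 182): 01010100

Answer: 2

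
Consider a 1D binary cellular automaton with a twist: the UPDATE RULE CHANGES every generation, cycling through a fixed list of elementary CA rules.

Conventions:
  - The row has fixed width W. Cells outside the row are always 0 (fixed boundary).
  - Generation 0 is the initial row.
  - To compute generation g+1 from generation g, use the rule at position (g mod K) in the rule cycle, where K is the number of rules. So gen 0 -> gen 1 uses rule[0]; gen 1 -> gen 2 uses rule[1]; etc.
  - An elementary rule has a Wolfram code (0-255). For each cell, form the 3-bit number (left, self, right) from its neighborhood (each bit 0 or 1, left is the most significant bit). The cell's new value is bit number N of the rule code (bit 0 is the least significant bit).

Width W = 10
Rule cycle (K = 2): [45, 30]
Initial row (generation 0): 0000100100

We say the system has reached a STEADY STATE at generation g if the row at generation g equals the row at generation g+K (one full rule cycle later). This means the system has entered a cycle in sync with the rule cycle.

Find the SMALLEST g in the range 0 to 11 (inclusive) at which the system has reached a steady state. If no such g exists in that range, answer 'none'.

Answer: none

Derivation:
Gen 0: 0000100100
Gen 1 (rule 45): 1110100101
Gen 2 (rule 30): 1000111101
Gen 3 (rule 45): 1010100011
Gen 4 (rule 30): 1010110110
Gen 5 (rule 45): 1111101100
Gen 6 (rule 30): 1000001010
Gen 7 (rule 45): 1011101110
Gen 8 (rule 30): 1010001001
Gen 9 (rule 45): 1110101001
Gen 10 (rule 30): 1000101111
Gen 11 (rule 45): 1010111000
Gen 12 (rule 30): 1010100100
Gen 13 (rule 45): 1111100101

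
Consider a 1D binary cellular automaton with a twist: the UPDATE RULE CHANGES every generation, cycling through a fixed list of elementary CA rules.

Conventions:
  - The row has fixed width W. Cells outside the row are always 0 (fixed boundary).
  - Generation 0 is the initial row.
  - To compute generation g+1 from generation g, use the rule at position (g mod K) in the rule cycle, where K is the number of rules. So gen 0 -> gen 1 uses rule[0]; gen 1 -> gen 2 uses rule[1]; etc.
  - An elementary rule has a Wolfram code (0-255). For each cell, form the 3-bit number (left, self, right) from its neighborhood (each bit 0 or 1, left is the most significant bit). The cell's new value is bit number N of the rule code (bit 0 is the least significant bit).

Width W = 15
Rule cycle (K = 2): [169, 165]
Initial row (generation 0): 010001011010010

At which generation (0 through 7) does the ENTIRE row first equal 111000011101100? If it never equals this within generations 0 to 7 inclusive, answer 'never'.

Answer: 4

Derivation:
Gen 0: 010001011010010
Gen 1 (rule 169): 000100110100000
Gen 2 (rule 165): 110100001101111
Gen 3 (rule 169): 101001101011110
Gen 4 (rule 165): 111000011101100
Gen 5 (rule 169): 110011011011001
Gen 6 (rule 165): 000000100100001
Gen 7 (rule 169): 111110000001100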